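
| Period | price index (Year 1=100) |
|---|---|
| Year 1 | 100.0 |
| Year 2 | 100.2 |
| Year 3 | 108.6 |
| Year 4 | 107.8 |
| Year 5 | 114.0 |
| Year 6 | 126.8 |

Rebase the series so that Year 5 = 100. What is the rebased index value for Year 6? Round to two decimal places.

111.23

Rebased(Year 6) = 126.8 / 114.0 × 100 = 111.2281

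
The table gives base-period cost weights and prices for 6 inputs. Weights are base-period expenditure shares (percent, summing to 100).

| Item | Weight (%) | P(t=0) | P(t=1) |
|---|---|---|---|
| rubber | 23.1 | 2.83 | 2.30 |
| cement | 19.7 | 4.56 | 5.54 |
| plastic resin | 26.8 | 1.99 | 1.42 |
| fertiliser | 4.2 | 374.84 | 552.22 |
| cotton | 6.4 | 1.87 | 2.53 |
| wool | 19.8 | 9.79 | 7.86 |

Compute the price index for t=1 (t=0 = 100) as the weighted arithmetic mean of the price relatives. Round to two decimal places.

92.57

rubber: 23.1 × (2.30/2.83) = 23.1 × 0.812721 = 18.7739
cement: 19.7 × (5.54/4.56) = 19.7 × 1.214912 = 23.9338
plastic resin: 26.8 × (1.42/1.99) = 26.8 × 0.713568 = 19.1236
fertiliser: 4.2 × (552.22/374.84) = 4.2 × 1.473215 = 6.1875
cotton: 6.4 × (2.53/1.87) = 6.4 × 1.352941 = 8.6588
wool: 19.8 × (7.86/9.79) = 19.8 × 0.802860 = 15.8966
Index = Σ wᵢ·(p₁ᵢ/p₀ᵢ) = 18.7739 + 23.9338 + 19.1236 + 6.1875 + 8.6588 + 15.8966 = 92.5742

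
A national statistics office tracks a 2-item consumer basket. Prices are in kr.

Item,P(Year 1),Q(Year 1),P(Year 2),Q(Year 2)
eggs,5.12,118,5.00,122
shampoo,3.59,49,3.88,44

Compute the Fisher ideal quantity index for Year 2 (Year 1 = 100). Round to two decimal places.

100.20

Laspeyres component (base-period weights):
ΣP(Year 1)Q(Year 2) = 5.12×122 + 3.59×44 = 624.64 + 157.96 = 782.6
ΣP(Year 1)Q(Year 1) = 5.12×118 + 3.59×49 = 604.16 + 175.91 = 780.07
L = 782.6 / 780.07 × 100 = 100.3243
Paasche component (current-period weights):
ΣP(Year 2)Q(Year 2) = 5.00×122 + 3.88×44 = 610 + 170.72 = 780.72
ΣP(Year 2)Q(Year 1) = 5.00×118 + 3.88×49 = 590 + 190.12 = 780.12
P = 780.72 / 780.12 × 100 = 100.0769
Fisher = √(L × P) = √(100.3243 × 100.0769) = 100.2005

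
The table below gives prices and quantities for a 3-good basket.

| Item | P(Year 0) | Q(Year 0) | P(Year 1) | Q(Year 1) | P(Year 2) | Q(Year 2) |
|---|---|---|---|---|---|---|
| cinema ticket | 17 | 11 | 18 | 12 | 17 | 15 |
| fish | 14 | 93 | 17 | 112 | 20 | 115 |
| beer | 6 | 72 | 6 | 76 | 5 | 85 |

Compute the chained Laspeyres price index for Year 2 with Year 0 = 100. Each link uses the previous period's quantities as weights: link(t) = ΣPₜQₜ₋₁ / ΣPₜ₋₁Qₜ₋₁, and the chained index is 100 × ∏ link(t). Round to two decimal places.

126.18

Link Year 0→Year 1:
ΣP(Year 1)Q(Year 0) = 18×11 + 17×93 + 6×72 = 198 + 1581 + 432 = 2211
ΣP(Year 0)Q(Year 0) = 17×11 + 14×93 + 6×72 = 187 + 1302 + 432 = 1921
link = 2211/1921 = 1.150963
Link Year 1→Year 2:
ΣP(Year 2)Q(Year 1) = 17×12 + 20×112 + 5×76 = 204 + 2240 + 380 = 2824
ΣP(Year 1)Q(Year 1) = 18×12 + 17×112 + 6×76 = 216 + 1904 + 456 = 2576
link = 2824/2576 = 1.096273
Chained index = 100 × 1.150963 × 1.096273 = 126.1770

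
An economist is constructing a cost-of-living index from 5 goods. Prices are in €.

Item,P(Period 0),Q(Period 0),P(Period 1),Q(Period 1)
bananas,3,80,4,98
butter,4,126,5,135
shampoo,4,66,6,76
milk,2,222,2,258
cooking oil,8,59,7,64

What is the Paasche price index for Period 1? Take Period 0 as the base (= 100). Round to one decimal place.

114.8

Paasche price index uses current-period quantities as weights.
ΣP(Period 1)·Q(Period 1) = 4×98 + 5×135 + 6×76 + 2×258 + 7×64 = 392 + 675 + 456 + 516 + 448 = 2487
ΣP(Period 0)·Q(Period 1) = 3×98 + 4×135 + 4×76 + 2×258 + 8×64 = 294 + 540 + 304 + 516 + 512 = 2166
Index = 2487 / 2166 × 100 = 114.8199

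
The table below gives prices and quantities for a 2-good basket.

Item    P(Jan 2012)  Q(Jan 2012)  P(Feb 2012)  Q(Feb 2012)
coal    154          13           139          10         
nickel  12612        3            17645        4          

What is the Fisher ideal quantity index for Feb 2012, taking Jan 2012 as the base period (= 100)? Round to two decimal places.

Laspeyres component (base-period weights):
ΣP(Jan 2012)Q(Feb 2012) = 154×10 + 12612×4 = 1540 + 50448 = 51988
ΣP(Jan 2012)Q(Jan 2012) = 154×13 + 12612×3 = 2002 + 37836 = 39838
L = 51988 / 39838 × 100 = 130.4985
Paasche component (current-period weights):
ΣP(Feb 2012)Q(Feb 2012) = 139×10 + 17645×4 = 1390 + 70580 = 71970
ΣP(Feb 2012)Q(Jan 2012) = 139×13 + 17645×3 = 1807 + 52935 = 54742
P = 71970 / 54742 × 100 = 131.4713
Fisher = √(L × P) = √(130.4985 × 131.4713) = 130.9840

130.98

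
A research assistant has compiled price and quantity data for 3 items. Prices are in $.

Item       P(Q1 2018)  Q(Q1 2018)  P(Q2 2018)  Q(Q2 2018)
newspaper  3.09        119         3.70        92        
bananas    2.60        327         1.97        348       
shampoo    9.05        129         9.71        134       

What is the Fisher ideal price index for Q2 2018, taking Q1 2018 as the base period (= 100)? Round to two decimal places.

97.43

Laspeyres component (base-period weights):
ΣP(Q2 2018)Q(Q1 2018) = 3.70×119 + 1.97×327 + 9.71×129 = 440.3 + 644.19 + 1252.59 = 2337.08
ΣP(Q1 2018)Q(Q1 2018) = 3.09×119 + 2.60×327 + 9.05×129 = 367.71 + 850.2 + 1167.45 = 2385.36
L = 2337.08 / 2385.36 × 100 = 97.9760
Paasche component (current-period weights):
ΣP(Q2 2018)Q(Q2 2018) = 3.70×92 + 1.97×348 + 9.71×134 = 340.4 + 685.56 + 1301.14 = 2327.1
ΣP(Q1 2018)Q(Q2 2018) = 3.09×92 + 2.60×348 + 9.05×134 = 284.28 + 904.8 + 1212.7 = 2401.78
P = 2327.1 / 2401.78 × 100 = 96.8906
Fisher = √(L × P) = √(97.9760 × 96.8906) = 97.4318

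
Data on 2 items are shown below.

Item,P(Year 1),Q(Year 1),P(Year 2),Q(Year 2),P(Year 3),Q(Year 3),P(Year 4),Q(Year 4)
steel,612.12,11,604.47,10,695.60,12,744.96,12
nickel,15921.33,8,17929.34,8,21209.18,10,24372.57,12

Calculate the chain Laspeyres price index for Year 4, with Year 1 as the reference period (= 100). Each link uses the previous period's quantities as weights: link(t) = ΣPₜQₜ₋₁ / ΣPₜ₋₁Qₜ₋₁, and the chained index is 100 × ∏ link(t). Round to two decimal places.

Link Year 1→Year 2:
ΣP(Year 2)Q(Year 1) = 604.47×11 + 17929.34×8 = 6649.17 + 143434.72 = 150083.89
ΣP(Year 1)Q(Year 1) = 612.12×11 + 15921.33×8 = 6733.32 + 127370.64 = 134103.96
link = 150083.89/134103.96 = 1.119161
Link Year 2→Year 3:
ΣP(Year 3)Q(Year 2) = 695.60×10 + 21209.18×8 = 6956 + 169673.44 = 176629.44
ΣP(Year 2)Q(Year 2) = 604.47×10 + 17929.34×8 = 6044.7 + 143434.72 = 149479.42
link = 176629.44/149479.42 = 1.181630
Link Year 3→Year 4:
ΣP(Year 4)Q(Year 3) = 744.96×12 + 24372.57×10 = 8939.52 + 243725.7 = 252665.22
ΣP(Year 3)Q(Year 3) = 695.60×12 + 21209.18×10 = 8347.2 + 212091.8 = 220439
link = 252665.22/220439 = 1.146191
Chained index = 100 × 1.119161 × 1.181630 × 1.146191 = 151.5763

151.58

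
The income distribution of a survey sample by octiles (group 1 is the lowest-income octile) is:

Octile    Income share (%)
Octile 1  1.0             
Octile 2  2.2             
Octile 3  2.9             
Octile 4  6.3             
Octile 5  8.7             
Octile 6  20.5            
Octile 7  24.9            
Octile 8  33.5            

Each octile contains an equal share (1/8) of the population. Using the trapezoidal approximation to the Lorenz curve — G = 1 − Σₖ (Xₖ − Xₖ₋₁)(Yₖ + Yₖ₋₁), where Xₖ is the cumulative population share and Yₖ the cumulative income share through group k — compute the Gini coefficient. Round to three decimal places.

0.495

Cumulative income shares Yₖ: 0.0100, 0.0320, 0.0610, 0.1240, 0.2110, 0.4160, 0.6650, 1.0000
Σ (Xₖ−Xₖ₋₁)(Yₖ+Yₖ₋₁) = (1/8)(0.0100+0.0000) + (1/8)(0.0320+0.0100) + (1/8)(0.0610+0.0320) + (1/8)(0.1240+0.0610) + (1/8)(0.2110+0.1240) + (1/8)(0.4160+0.2110) + (1/8)(0.6650+0.4160) + (1/8)(1.0000+0.6650)
  = 0.0013 + 0.0053 + 0.0116 + 0.0231 + 0.0419 + 0.0784 + 0.1351 + 0.2081 = 0.5048
G = 1 − 0.5048 = 0.4952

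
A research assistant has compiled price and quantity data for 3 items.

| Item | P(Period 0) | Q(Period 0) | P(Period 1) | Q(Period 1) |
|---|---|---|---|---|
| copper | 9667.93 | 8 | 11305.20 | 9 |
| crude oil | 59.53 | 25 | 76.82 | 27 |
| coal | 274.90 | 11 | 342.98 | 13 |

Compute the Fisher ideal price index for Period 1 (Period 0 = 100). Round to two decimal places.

117.45

Laspeyres component (base-period weights):
ΣP(Period 1)Q(Period 0) = 11305.20×8 + 76.82×25 + 342.98×11 = 90441.6 + 1920.5 + 3772.78 = 96134.88
ΣP(Period 0)Q(Period 0) = 9667.93×8 + 59.53×25 + 274.90×11 = 77343.44 + 1488.25 + 3023.9 = 81855.59
L = 96134.88 / 81855.59 × 100 = 117.4445
Paasche component (current-period weights):
ΣP(Period 1)Q(Period 1) = 11305.20×9 + 76.82×27 + 342.98×13 = 101746.8 + 2074.14 + 4458.74 = 108279.68
ΣP(Period 0)Q(Period 1) = 9667.93×9 + 59.53×27 + 274.90×13 = 87011.37 + 1607.31 + 3573.7 = 92192.38
P = 108279.68 / 92192.38 × 100 = 117.4497
Fisher = √(L × P) = √(117.4445 × 117.4497) = 117.4471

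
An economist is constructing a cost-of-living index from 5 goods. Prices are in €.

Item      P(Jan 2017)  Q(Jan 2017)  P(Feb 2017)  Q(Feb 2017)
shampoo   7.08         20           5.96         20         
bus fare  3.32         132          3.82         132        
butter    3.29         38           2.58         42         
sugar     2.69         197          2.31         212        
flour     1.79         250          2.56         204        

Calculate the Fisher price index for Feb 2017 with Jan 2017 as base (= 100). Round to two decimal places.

106.71

Laspeyres component (base-period weights):
ΣP(Feb 2017)Q(Jan 2017) = 5.96×20 + 3.82×132 + 2.58×38 + 2.31×197 + 2.56×250 = 119.2 + 504.24 + 98.04 + 455.07 + 640 = 1816.55
ΣP(Jan 2017)Q(Jan 2017) = 7.08×20 + 3.32×132 + 3.29×38 + 2.69×197 + 1.79×250 = 141.6 + 438.24 + 125.02 + 529.93 + 447.5 = 1682.29
L = 1816.55 / 1682.29 × 100 = 107.9808
Paasche component (current-period weights):
ΣP(Feb 2017)Q(Feb 2017) = 5.96×20 + 3.82×132 + 2.58×42 + 2.31×212 + 2.56×204 = 119.2 + 504.24 + 108.36 + 489.72 + 522.24 = 1743.76
ΣP(Jan 2017)Q(Feb 2017) = 7.08×20 + 3.32×132 + 3.29×42 + 2.69×212 + 1.79×204 = 141.6 + 438.24 + 138.18 + 570.28 + 365.16 = 1653.46
P = 1743.76 / 1653.46 × 100 = 105.4613
Fisher = √(L × P) = √(107.9808 × 105.4613) = 106.7136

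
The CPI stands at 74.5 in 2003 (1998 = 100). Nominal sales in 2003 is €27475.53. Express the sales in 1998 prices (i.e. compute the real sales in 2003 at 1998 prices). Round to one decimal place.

36879.9

Real = Nominal ÷ (Index/100) = 27475.53 ÷ (74.5/100)
     = 27475.53 ÷ 0.745 = 36879.9060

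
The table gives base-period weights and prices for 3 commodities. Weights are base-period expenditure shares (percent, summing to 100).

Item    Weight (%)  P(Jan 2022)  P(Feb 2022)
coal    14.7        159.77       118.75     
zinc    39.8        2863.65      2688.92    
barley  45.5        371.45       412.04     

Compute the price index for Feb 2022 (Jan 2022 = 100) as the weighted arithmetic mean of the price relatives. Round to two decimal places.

coal: 14.7 × (118.75/159.77) = 14.7 × 0.743256 = 10.9259
zinc: 39.8 × (2688.92/2863.65) = 39.8 × 0.938983 = 37.3715
barley: 45.5 × (412.04/371.45) = 45.5 × 1.109274 = 50.4720
Index = Σ wᵢ·(p₁ᵢ/p₀ᵢ) = 10.9259 + 37.3715 + 50.4720 = 98.7694

98.77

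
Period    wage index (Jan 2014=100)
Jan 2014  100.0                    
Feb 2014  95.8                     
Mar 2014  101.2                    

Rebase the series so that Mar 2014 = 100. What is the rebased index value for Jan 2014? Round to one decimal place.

Rebased(Jan 2014) = 100.0 / 101.2 × 100 = 98.8142

98.8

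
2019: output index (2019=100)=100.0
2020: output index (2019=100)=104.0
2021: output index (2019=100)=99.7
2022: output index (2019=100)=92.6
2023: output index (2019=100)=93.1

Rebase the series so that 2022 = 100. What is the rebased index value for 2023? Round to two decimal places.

Rebased(2023) = 93.1 / 92.6 × 100 = 100.5400

100.54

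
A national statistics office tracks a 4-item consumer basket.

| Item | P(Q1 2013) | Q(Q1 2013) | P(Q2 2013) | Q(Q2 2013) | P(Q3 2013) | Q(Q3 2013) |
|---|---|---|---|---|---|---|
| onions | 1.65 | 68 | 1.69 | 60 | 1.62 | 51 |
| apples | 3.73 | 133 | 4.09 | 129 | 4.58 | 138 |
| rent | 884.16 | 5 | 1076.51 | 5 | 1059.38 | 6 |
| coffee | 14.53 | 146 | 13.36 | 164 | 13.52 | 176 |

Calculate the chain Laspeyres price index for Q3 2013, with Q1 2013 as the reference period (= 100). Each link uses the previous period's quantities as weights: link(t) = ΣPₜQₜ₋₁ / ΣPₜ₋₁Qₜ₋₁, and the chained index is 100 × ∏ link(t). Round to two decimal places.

111.76

Link Q1 2013→Q2 2013:
ΣP(Q2 2013)Q(Q1 2013) = 1.69×68 + 4.09×133 + 1076.51×5 + 13.36×146 = 114.92 + 543.97 + 5382.55 + 1950.56 = 7992
ΣP(Q1 2013)Q(Q1 2013) = 1.65×68 + 3.73×133 + 884.16×5 + 14.53×146 = 112.2 + 496.09 + 4420.8 + 2121.38 = 7150.47
link = 7992/7150.47 = 1.117689
Link Q2 2013→Q3 2013:
ΣP(Q3 2013)Q(Q2 2013) = 1.62×60 + 4.58×129 + 1059.38×5 + 13.52×164 = 97.2 + 590.82 + 5296.9 + 2217.28 = 8202.2
ΣP(Q2 2013)Q(Q2 2013) = 1.69×60 + 4.09×129 + 1076.51×5 + 13.36×164 = 101.4 + 527.61 + 5382.55 + 2191.04 = 8202.6
link = 8202.2/8202.6 = 0.999951
Chained index = 100 × 1.117689 × 0.999951 = 111.7634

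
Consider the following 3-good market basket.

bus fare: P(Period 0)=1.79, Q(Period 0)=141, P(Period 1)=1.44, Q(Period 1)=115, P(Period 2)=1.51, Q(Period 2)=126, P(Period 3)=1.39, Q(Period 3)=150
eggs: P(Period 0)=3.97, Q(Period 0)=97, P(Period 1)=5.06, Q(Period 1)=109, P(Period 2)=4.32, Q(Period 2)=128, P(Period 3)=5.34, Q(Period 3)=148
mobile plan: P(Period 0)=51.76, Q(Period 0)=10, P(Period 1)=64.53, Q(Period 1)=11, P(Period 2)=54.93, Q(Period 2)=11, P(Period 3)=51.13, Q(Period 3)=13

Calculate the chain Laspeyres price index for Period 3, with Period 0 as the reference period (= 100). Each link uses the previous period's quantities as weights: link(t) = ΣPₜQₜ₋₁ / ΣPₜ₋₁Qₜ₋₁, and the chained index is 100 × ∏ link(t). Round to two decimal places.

Link Period 0→Period 1:
ΣP(Period 1)Q(Period 0) = 1.44×141 + 5.06×97 + 64.53×10 = 203.04 + 490.82 + 645.3 = 1339.16
ΣP(Period 0)Q(Period 0) = 1.79×141 + 3.97×97 + 51.76×10 = 252.39 + 385.09 + 517.6 = 1155.08
link = 1339.16/1155.08 = 1.159366
Link Period 1→Period 2:
ΣP(Period 2)Q(Period 1) = 1.51×115 + 4.32×109 + 54.93×11 = 173.65 + 470.88 + 604.23 = 1248.76
ΣP(Period 1)Q(Period 1) = 1.44×115 + 5.06×109 + 64.53×11 = 165.6 + 551.54 + 709.83 = 1426.97
link = 1248.76/1426.97 = 0.875113
Link Period 2→Period 3:
ΣP(Period 3)Q(Period 2) = 1.39×126 + 5.34×128 + 51.13×11 = 175.14 + 683.52 + 562.43 = 1421.09
ΣP(Period 2)Q(Period 2) = 1.51×126 + 4.32×128 + 54.93×11 = 190.26 + 552.96 + 604.23 = 1347.45
link = 1421.09/1347.45 = 1.054651
Chained index = 100 × 1.159366 × 0.875113 × 1.054651 = 107.0024

107.00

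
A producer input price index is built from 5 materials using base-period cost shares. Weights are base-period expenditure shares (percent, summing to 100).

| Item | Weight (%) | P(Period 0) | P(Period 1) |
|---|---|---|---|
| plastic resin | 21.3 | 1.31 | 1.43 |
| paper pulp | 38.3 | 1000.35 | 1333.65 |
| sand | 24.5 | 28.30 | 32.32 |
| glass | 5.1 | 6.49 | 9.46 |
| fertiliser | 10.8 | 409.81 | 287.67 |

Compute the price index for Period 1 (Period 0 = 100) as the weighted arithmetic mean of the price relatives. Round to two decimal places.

plastic resin: 21.3 × (1.43/1.31) = 21.3 × 1.091603 = 23.2511
paper pulp: 38.3 × (1333.65/1000.35) = 38.3 × 1.333183 = 51.0609
sand: 24.5 × (32.32/28.30) = 24.5 × 1.142049 = 27.9802
glass: 5.1 × (9.46/6.49) = 5.1 × 1.457627 = 7.4339
fertiliser: 10.8 × (287.67/409.81) = 10.8 × 0.701959 = 7.5812
Index = Σ wᵢ·(p₁ᵢ/p₀ᵢ) = 23.2511 + 51.0609 + 27.9802 + 7.4339 + 7.5812 = 117.3073

117.31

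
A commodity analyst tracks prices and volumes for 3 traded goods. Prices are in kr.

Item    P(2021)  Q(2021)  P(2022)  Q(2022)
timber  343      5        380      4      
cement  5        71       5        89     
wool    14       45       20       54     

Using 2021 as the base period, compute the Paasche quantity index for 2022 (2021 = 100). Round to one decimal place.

96.5

Paasche quantity index uses current-period prices as weights.
ΣP(2022)·Q(2022) = 380×4 + 5×89 + 20×54 = 1520 + 445 + 1080 = 3045
ΣP(2022)·Q(2021) = 380×5 + 5×71 + 20×45 = 1900 + 355 + 900 = 3155
Index = 3045 / 3155 × 100 = 96.5135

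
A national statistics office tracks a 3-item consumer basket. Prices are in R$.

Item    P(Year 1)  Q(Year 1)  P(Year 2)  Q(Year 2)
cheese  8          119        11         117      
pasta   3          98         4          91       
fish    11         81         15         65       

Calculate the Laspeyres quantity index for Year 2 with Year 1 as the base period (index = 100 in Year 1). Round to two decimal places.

Laspeyres quantity index uses base-period prices as weights.
ΣP(Year 1)·Q(Year 2) = 8×117 + 3×91 + 11×65 = 936 + 273 + 715 = 1924
ΣP(Year 1)·Q(Year 1) = 8×119 + 3×98 + 11×81 = 952 + 294 + 891 = 2137
Index = 1924 / 2137 × 100 = 90.0328

90.03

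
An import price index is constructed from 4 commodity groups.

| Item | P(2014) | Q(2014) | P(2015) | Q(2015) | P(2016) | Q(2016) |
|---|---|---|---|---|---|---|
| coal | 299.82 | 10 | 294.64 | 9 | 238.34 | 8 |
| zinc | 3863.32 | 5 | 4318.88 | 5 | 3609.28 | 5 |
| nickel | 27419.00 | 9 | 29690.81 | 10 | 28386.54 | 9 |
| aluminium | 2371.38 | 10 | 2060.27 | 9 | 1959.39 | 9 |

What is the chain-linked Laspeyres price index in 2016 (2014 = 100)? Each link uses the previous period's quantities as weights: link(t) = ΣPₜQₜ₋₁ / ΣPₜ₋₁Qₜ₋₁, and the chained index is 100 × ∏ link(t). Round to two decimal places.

101.03

Link 2014→2015:
ΣP(2015)Q(2014) = 294.64×10 + 4318.88×5 + 29690.81×9 + 2060.27×10 = 2946.4 + 21594.4 + 267217.29 + 20602.7 = 312360.79
ΣP(2014)Q(2014) = 299.82×10 + 3863.32×5 + 27419.00×9 + 2371.38×10 = 2998.2 + 19316.6 + 246771 + 23713.8 = 292799.6
link = 312360.79/292799.6 = 1.066807
Link 2015→2016:
ΣP(2016)Q(2015) = 238.34×9 + 3609.28×5 + 28386.54×10 + 1959.39×9 = 2145.06 + 18046.4 + 283865.4 + 17634.51 = 321691.37
ΣP(2015)Q(2015) = 294.64×9 + 4318.88×5 + 29690.81×10 + 2060.27×9 = 2651.76 + 21594.4 + 296908.1 + 18542.43 = 339696.69
link = 321691.37/339696.69 = 0.946996
Chained index = 100 × 1.066807 × 0.946996 = 101.0262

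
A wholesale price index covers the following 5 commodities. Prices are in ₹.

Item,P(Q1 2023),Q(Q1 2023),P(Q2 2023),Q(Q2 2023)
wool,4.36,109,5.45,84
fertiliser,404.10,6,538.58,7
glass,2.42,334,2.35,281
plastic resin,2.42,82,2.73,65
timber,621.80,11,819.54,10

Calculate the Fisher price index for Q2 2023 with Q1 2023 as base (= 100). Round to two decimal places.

129.12

Laspeyres component (base-period weights):
ΣP(Q2 2023)Q(Q1 2023) = 5.45×109 + 538.58×6 + 2.35×334 + 2.73×82 + 819.54×11 = 594.05 + 3231.48 + 784.9 + 223.86 + 9014.94 = 13849.23
ΣP(Q1 2023)Q(Q1 2023) = 4.36×109 + 404.10×6 + 2.42×334 + 2.42×82 + 621.80×11 = 475.24 + 2424.6 + 808.28 + 198.44 + 6839.8 = 10746.36
L = 13849.23 / 10746.36 × 100 = 128.8737
Paasche component (current-period weights):
ΣP(Q2 2023)Q(Q2 2023) = 5.45×84 + 538.58×7 + 2.35×281 + 2.73×65 + 819.54×10 = 457.8 + 3770.06 + 660.35 + 177.45 + 8195.4 = 13261.06
ΣP(Q1 2023)Q(Q2 2023) = 4.36×84 + 404.10×7 + 2.42×281 + 2.42×65 + 621.80×10 = 366.24 + 2828.7 + 680.02 + 157.3 + 6218 = 10250.26
P = 13261.06 / 10250.26 × 100 = 129.3729
Fisher = √(L × P) = √(128.8737 × 129.3729) = 129.1231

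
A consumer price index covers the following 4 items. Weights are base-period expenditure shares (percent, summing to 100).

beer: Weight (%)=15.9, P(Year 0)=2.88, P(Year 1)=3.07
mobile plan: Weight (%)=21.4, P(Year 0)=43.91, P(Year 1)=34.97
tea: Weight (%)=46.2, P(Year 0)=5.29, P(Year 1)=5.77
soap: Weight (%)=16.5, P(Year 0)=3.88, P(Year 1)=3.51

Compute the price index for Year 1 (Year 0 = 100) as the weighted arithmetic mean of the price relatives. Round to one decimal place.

99.3

beer: 15.9 × (3.07/2.88) = 15.9 × 1.065972 = 16.9490
mobile plan: 21.4 × (34.97/43.91) = 21.4 × 0.796402 = 17.0430
tea: 46.2 × (5.77/5.29) = 46.2 × 1.090737 = 50.3921
soap: 16.5 × (3.51/3.88) = 16.5 × 0.904639 = 14.9265
Index = Σ wᵢ·(p₁ᵢ/p₀ᵢ) = 16.9490 + 17.0430 + 50.3921 + 14.9265 = 99.3106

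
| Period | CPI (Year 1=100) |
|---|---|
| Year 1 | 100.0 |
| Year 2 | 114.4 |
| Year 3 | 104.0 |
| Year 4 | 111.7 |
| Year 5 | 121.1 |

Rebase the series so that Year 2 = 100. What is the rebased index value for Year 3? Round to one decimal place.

Rebased(Year 3) = 104.0 / 114.4 × 100 = 90.9091

90.9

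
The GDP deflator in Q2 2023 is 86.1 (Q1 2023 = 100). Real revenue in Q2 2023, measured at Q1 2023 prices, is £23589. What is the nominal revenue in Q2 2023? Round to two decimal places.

20310.13

Nominal = Real × (Index/100) = 23589 × (86.1/100)
        = 23589 × 0.861 = 20310.1290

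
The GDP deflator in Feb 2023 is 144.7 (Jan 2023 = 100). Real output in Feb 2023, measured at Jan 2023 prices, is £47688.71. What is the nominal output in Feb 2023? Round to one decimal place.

69005.6

Nominal = Real × (Index/100) = 47688.71 × (144.7/100)
        = 47688.71 × 1.447 = 69005.5634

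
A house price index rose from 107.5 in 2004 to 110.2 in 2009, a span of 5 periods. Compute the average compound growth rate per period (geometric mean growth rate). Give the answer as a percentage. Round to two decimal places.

Growth factor = (110.2/107.5)^(1/5) = (1.025116)^(1/5) = 1.004974
Growth rate = 1.004974 − 1 = 0.004974 = 0.4974%

0.50%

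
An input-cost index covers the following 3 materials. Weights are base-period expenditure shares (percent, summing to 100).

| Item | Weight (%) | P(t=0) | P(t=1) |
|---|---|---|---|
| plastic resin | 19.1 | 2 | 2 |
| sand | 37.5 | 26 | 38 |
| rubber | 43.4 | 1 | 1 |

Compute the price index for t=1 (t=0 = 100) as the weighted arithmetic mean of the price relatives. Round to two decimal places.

plastic resin: 19.1 × (2/2) = 19.1 × 1.000000 = 19.1000
sand: 37.5 × (38/26) = 37.5 × 1.461538 = 54.8077
rubber: 43.4 × (1/1) = 43.4 × 1.000000 = 43.4000
Index = Σ wᵢ·(p₁ᵢ/p₀ᵢ) = 19.1000 + 54.8077 + 43.4000 = 117.3077

117.31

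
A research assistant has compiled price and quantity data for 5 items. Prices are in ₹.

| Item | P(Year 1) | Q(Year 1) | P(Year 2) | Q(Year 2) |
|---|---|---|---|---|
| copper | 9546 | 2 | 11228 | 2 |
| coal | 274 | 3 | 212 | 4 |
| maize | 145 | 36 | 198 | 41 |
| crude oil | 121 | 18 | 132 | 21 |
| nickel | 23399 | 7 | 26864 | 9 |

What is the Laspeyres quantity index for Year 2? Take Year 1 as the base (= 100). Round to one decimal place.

Laspeyres quantity index uses base-period prices as weights.
ΣP(Year 1)·Q(Year 2) = 9546×2 + 274×4 + 145×41 + 121×21 + 23399×9 = 19092 + 1096 + 5945 + 2541 + 210591 = 239265
ΣP(Year 1)·Q(Year 1) = 9546×2 + 274×3 + 145×36 + 121×18 + 23399×7 = 19092 + 822 + 5220 + 2178 + 163793 = 191105
Index = 239265 / 191105 × 100 = 125.2008

125.2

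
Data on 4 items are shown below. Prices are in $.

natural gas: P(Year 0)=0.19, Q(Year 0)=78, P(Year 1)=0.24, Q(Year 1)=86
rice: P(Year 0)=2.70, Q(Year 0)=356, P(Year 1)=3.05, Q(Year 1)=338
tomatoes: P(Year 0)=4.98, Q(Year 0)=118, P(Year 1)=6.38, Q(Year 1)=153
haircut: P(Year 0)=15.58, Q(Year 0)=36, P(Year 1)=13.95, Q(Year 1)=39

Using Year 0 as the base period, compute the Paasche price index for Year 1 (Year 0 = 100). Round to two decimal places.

111.89

Paasche price index uses current-period quantities as weights.
ΣP(Year 1)·Q(Year 1) = 0.24×86 + 3.05×338 + 6.38×153 + 13.95×39 = 20.64 + 1030.9 + 976.14 + 544.05 = 2571.73
ΣP(Year 0)·Q(Year 1) = 0.19×86 + 2.70×338 + 4.98×153 + 15.58×39 = 16.34 + 912.6 + 761.94 + 607.62 = 2298.5
Index = 2571.73 / 2298.5 × 100 = 111.8873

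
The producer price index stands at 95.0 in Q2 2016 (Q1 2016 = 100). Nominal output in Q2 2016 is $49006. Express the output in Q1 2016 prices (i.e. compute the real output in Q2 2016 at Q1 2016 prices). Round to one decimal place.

51585.3

Real = Nominal ÷ (Index/100) = 49006 ÷ (95.0/100)
     = 49006 ÷ 0.950 = 51585.2632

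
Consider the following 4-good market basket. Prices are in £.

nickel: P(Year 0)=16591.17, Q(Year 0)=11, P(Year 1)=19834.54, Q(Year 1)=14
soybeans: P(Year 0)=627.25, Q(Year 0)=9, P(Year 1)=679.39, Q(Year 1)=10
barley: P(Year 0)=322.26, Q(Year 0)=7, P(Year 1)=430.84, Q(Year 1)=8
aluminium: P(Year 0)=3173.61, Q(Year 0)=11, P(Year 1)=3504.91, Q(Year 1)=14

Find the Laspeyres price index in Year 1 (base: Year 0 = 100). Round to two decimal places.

Laspeyres price index uses base-period quantities as weights.
ΣP(Year 1)·Q(Year 0) = 19834.54×11 + 679.39×9 + 430.84×7 + 3504.91×11 = 218179.94 + 6114.51 + 3015.88 + 38554.01 = 265864.34
ΣP(Year 0)·Q(Year 0) = 16591.17×11 + 627.25×9 + 322.26×7 + 3173.61×11 = 182502.87 + 5645.25 + 2255.82 + 34909.71 = 225313.65
Index = 265864.34 / 225313.65 × 100 = 117.9974

118.00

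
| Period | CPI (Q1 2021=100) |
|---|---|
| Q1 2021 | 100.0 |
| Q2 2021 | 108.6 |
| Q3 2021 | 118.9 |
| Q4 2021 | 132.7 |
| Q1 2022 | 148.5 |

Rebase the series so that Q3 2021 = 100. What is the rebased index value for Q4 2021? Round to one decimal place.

111.6

Rebased(Q4 2021) = 132.7 / 118.9 × 100 = 111.6064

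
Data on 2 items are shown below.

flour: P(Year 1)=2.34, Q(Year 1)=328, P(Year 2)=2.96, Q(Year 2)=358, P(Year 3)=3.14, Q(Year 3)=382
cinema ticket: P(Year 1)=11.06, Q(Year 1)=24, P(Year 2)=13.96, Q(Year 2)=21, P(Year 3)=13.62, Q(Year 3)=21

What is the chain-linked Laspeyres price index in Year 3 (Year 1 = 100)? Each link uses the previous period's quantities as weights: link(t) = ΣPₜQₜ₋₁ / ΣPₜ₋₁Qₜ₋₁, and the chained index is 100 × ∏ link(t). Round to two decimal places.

Link Year 1→Year 2:
ΣP(Year 2)Q(Year 1) = 2.96×328 + 13.96×24 = 970.88 + 335.04 = 1305.92
ΣP(Year 1)Q(Year 1) = 2.34×328 + 11.06×24 = 767.52 + 265.44 = 1032.96
link = 1305.92/1032.96 = 1.264250
Link Year 2→Year 3:
ΣP(Year 3)Q(Year 2) = 3.14×358 + 13.62×21 = 1124.12 + 286.02 = 1410.14
ΣP(Year 2)Q(Year 2) = 2.96×358 + 13.96×21 = 1059.68 + 293.16 = 1352.84
link = 1410.14/1352.84 = 1.042355
Chained index = 100 × 1.264250 × 1.042355 = 131.7798

131.78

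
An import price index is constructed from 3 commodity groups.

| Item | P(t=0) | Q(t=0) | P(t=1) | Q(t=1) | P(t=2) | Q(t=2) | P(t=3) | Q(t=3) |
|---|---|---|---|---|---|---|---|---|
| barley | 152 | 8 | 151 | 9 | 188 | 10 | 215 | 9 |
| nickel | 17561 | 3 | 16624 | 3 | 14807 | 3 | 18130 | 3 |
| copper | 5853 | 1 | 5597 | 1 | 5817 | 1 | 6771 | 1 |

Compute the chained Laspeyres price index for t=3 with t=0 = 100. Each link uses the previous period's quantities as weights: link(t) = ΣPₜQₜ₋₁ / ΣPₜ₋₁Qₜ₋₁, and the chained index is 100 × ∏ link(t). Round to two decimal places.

Link t=0→t=1:
ΣP(t=1)Q(t=0) = 151×8 + 16624×3 + 5597×1 = 1208 + 49872 + 5597 = 56677
ΣP(t=0)Q(t=0) = 152×8 + 17561×3 + 5853×1 = 1216 + 52683 + 5853 = 59752
link = 56677/59752 = 0.948537
Link t=1→t=2:
ΣP(t=2)Q(t=1) = 188×9 + 14807×3 + 5817×1 = 1692 + 44421 + 5817 = 51930
ΣP(t=1)Q(t=1) = 151×9 + 16624×3 + 5597×1 = 1359 + 49872 + 5597 = 56828
link = 51930/56828 = 0.913810
Link t=2→t=3:
ΣP(t=3)Q(t=2) = 215×10 + 18130×3 + 6771×1 = 2150 + 54390 + 6771 = 63311
ΣP(t=2)Q(t=2) = 188×10 + 14807×3 + 5817×1 = 1880 + 44421 + 5817 = 52118
link = 63311/52118 = 1.214763
Chained index = 100 × 0.948537 × 0.913810 × 1.214763 = 105.2936

105.29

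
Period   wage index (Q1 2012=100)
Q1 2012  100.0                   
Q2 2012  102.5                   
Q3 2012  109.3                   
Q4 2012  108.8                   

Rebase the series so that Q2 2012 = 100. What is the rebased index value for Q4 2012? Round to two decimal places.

106.15

Rebased(Q4 2012) = 108.8 / 102.5 × 100 = 106.1463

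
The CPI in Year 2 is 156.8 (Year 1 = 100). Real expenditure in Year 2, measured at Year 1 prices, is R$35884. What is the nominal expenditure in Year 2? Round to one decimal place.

56266.1

Nominal = Real × (Index/100) = 35884 × (156.8/100)
        = 35884 × 1.568 = 56266.1120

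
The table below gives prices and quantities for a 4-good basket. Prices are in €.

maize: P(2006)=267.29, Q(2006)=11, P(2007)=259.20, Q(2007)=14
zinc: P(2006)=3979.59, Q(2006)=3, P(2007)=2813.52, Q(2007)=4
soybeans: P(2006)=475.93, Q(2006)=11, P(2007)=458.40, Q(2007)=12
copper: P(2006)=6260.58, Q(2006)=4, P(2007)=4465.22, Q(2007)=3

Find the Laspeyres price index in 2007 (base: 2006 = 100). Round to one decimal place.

75.7

Laspeyres price index uses base-period quantities as weights.
ΣP(2007)·Q(2006) = 259.20×11 + 2813.52×3 + 458.40×11 + 4465.22×4 = 2851.2 + 8440.56 + 5042.4 + 17860.88 = 34195.04
ΣP(2006)·Q(2006) = 267.29×11 + 3979.59×3 + 475.93×11 + 6260.58×4 = 2940.19 + 11938.77 + 5235.23 + 25042.32 = 45156.51
Index = 34195.04 / 45156.51 × 100 = 75.7256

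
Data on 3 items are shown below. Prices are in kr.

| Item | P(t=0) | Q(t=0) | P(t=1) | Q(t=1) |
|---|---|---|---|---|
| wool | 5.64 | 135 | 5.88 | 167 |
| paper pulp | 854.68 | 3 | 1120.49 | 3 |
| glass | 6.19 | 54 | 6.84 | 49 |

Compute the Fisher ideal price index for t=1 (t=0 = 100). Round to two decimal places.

Laspeyres component (base-period weights):
ΣP(t=1)Q(t=0) = 5.88×135 + 1120.49×3 + 6.84×54 = 793.8 + 3361.47 + 369.36 = 4524.63
ΣP(t=0)Q(t=0) = 5.64×135 + 854.68×3 + 6.19×54 = 761.4 + 2564.04 + 334.26 = 3659.7
L = 4524.63 / 3659.7 × 100 = 123.6339
Paasche component (current-period weights):
ΣP(t=1)Q(t=1) = 5.88×167 + 1120.49×3 + 6.84×49 = 981.96 + 3361.47 + 335.16 = 4678.59
ΣP(t=0)Q(t=1) = 5.64×167 + 854.68×3 + 6.19×49 = 941.88 + 2564.04 + 303.31 = 3809.23
P = 4678.59 / 3809.23 × 100 = 122.8225
Fisher = √(L × P) = √(123.6339 × 122.8225) = 123.2275

123.23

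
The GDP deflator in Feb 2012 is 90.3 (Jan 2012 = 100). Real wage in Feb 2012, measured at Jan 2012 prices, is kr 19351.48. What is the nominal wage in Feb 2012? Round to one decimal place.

Nominal = Real × (Index/100) = 19351.48 × (90.3/100)
        = 19351.48 × 0.903 = 17474.3864

17474.4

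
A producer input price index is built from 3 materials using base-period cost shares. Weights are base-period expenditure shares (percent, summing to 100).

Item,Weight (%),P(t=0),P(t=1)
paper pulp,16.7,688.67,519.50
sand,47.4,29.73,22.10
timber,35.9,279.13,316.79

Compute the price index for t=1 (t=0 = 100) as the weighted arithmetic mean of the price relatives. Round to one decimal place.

paper pulp: 16.7 × (519.50/688.67) = 16.7 × 0.754353 = 12.5977
sand: 47.4 × (22.10/29.73) = 47.4 × 0.743357 = 35.2351
timber: 35.9 × (316.79/279.13) = 35.9 × 1.134919 = 40.7436
Index = Σ wᵢ·(p₁ᵢ/p₀ᵢ) = 12.5977 + 35.2351 + 40.7436 = 88.5764

88.6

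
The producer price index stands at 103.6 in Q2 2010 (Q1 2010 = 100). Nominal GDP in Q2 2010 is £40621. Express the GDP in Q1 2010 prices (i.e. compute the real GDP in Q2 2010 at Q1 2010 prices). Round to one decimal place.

39209.5

Real = Nominal ÷ (Index/100) = 40621 ÷ (103.6/100)
     = 40621 ÷ 1.036 = 39209.4595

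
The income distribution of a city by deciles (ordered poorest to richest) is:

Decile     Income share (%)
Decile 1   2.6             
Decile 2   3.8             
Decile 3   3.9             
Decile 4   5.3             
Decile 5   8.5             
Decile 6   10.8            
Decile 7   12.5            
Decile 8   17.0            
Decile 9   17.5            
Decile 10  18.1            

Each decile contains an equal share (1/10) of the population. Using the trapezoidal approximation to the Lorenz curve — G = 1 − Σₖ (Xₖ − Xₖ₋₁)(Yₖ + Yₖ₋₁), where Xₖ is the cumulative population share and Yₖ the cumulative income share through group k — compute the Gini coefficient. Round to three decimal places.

0.325

Cumulative income shares Yₖ: 0.0260, 0.0640, 0.1030, 0.1560, 0.2410, 0.3490, 0.4740, 0.6440, 0.8190, 1.0000
Σ (Xₖ−Xₖ₋₁)(Yₖ+Yₖ₋₁) = (1/10)(0.0260+0.0000) + (1/10)(0.0640+0.0260) + (1/10)(0.1030+0.0640) + (1/10)(0.1560+0.1030) + (1/10)(0.2410+0.1560) + (1/10)(0.3490+0.2410) + (1/10)(0.4740+0.3490) + (1/10)(0.6440+0.4740) + (1/10)(0.8190+0.6440) + (1/10)(1.0000+0.8190)
  = 0.0026 + 0.0090 + 0.0167 + 0.0259 + 0.0397 + 0.0590 + 0.0823 + 0.1118 + 0.1463 + 0.1819 = 0.6752
G = 1 − 0.6752 = 0.3248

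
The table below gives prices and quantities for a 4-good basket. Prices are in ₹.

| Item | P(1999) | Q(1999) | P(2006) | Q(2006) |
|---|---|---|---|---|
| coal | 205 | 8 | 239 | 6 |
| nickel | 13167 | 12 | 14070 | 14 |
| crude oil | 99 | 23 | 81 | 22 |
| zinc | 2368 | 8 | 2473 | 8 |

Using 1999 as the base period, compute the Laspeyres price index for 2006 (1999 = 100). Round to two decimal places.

Laspeyres price index uses base-period quantities as weights.
ΣP(2006)·Q(1999) = 239×8 + 14070×12 + 81×23 + 2473×8 = 1912 + 168840 + 1863 + 19784 = 192399
ΣP(1999)·Q(1999) = 205×8 + 13167×12 + 99×23 + 2368×8 = 1640 + 158004 + 2277 + 18944 = 180865
Index = 192399 / 180865 × 100 = 106.3771

106.38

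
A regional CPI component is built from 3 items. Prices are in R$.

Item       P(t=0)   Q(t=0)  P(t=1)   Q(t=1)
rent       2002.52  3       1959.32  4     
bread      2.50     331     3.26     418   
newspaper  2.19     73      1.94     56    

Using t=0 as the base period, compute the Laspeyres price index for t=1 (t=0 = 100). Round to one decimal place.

Laspeyres price index uses base-period quantities as weights.
ΣP(t=1)·Q(t=0) = 1959.32×3 + 3.26×331 + 1.94×73 = 5877.96 + 1079.06 + 141.62 = 7098.64
ΣP(t=0)·Q(t=0) = 2002.52×3 + 2.50×331 + 2.19×73 = 6007.56 + 827.5 + 159.87 = 6994.93
Index = 7098.64 / 6994.93 × 100 = 101.4826

101.5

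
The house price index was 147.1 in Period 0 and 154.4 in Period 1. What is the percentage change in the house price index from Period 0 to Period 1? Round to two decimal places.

4.96%

Change = (154.4 − 147.1) / 147.1 × 100
       = 7.3 / 147.1 × 100 = 4.9626%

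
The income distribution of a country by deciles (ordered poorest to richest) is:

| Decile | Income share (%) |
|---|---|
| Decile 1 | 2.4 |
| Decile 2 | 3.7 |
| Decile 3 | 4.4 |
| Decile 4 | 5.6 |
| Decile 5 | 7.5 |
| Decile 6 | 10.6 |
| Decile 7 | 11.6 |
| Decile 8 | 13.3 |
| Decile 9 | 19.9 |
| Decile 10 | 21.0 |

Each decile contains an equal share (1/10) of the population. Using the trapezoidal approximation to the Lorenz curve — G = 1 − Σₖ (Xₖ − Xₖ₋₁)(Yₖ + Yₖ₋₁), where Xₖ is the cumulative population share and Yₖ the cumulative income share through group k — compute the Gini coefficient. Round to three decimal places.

Cumulative income shares Yₖ: 0.0240, 0.0610, 0.1050, 0.1610, 0.2360, 0.3420, 0.4580, 0.5910, 0.7900, 1.0000
Σ (Xₖ−Xₖ₋₁)(Yₖ+Yₖ₋₁) = (1/10)(0.0240+0.0000) + (1/10)(0.0610+0.0240) + (1/10)(0.1050+0.0610) + (1/10)(0.1610+0.1050) + (1/10)(0.2360+0.1610) + (1/10)(0.3420+0.2360) + (1/10)(0.4580+0.3420) + (1/10)(0.5910+0.4580) + (1/10)(0.7900+0.5910) + (1/10)(1.0000+0.7900)
  = 0.0024 + 0.0085 + 0.0166 + 0.0266 + 0.0397 + 0.0578 + 0.0800 + 0.1049 + 0.1381 + 0.1790 = 0.6536
G = 1 − 0.6536 = 0.3464

0.346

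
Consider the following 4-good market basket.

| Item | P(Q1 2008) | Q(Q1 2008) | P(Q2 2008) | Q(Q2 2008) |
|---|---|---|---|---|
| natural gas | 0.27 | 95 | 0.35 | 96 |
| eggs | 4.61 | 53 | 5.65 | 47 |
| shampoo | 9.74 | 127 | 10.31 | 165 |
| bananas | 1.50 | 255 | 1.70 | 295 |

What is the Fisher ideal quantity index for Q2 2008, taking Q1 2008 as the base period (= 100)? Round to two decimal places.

120.92

Laspeyres component (base-period weights):
ΣP(Q1 2008)Q(Q2 2008) = 0.27×96 + 4.61×47 + 9.74×165 + 1.50×295 = 25.92 + 216.67 + 1607.1 + 442.5 = 2292.19
ΣP(Q1 2008)Q(Q1 2008) = 0.27×95 + 4.61×53 + 9.74×127 + 1.50×255 = 25.65 + 244.33 + 1236.98 + 382.5 = 1889.46
L = 2292.19 / 1889.46 × 100 = 121.3146
Paasche component (current-period weights):
ΣP(Q2 2008)Q(Q2 2008) = 0.35×96 + 5.65×47 + 10.31×165 + 1.70×295 = 33.6 + 265.55 + 1701.15 + 501.5 = 2501.8
ΣP(Q2 2008)Q(Q1 2008) = 0.35×95 + 5.65×53 + 10.31×127 + 1.70×255 = 33.25 + 299.45 + 1309.37 + 433.5 = 2075.57
P = 2501.8 / 2075.57 × 100 = 120.5356
Fisher = √(L × P) = √(121.3146 × 120.5356) = 120.9244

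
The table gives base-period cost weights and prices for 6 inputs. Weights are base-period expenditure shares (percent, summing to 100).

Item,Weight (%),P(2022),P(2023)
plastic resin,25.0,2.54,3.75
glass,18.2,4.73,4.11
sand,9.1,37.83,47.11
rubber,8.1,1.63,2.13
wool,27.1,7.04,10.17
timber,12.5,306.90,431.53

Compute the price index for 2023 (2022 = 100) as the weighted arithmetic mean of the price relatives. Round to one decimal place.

plastic resin: 25.0 × (3.75/2.54) = 25.0 × 1.476378 = 36.9094
glass: 18.2 × (4.11/4.73) = 18.2 × 0.868922 = 15.8144
sand: 9.1 × (47.11/37.83) = 9.1 × 1.245308 = 11.3323
rubber: 8.1 × (2.13/1.63) = 8.1 × 1.306748 = 10.5847
wool: 27.1 × (10.17/7.04) = 27.1 × 1.444602 = 39.1487
timber: 12.5 × (431.53/306.90) = 12.5 × 1.406093 = 17.5762
Index = Σ wᵢ·(p₁ᵢ/p₀ᵢ) = 36.9094 + 15.8144 + 11.3323 + 10.5847 + 39.1487 + 17.5762 = 131.3657

131.4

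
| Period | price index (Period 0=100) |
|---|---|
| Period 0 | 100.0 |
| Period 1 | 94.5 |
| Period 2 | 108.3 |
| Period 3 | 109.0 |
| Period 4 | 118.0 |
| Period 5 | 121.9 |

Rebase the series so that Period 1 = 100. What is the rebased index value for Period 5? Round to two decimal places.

128.99

Rebased(Period 5) = 121.9 / 94.5 × 100 = 128.9947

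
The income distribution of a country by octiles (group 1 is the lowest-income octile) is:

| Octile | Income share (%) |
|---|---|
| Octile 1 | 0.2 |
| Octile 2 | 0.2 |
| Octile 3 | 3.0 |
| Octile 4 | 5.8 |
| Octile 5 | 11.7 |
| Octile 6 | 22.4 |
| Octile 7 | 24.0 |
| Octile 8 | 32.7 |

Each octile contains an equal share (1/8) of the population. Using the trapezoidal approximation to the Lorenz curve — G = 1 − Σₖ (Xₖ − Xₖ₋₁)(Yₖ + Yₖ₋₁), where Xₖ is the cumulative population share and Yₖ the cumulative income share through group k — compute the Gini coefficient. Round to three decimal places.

0.513

Cumulative income shares Yₖ: 0.0020, 0.0040, 0.0340, 0.0920, 0.2090, 0.4330, 0.6730, 1.0000
Σ (Xₖ−Xₖ₋₁)(Yₖ+Yₖ₋₁) = (1/8)(0.0020+0.0000) + (1/8)(0.0040+0.0020) + (1/8)(0.0340+0.0040) + (1/8)(0.0920+0.0340) + (1/8)(0.2090+0.0920) + (1/8)(0.4330+0.2090) + (1/8)(0.6730+0.4330) + (1/8)(1.0000+0.6730)
  = 0.0003 + 0.0008 + 0.0048 + 0.0158 + 0.0376 + 0.0802 + 0.1382 + 0.2091 = 0.4867
G = 1 − 0.4867 = 0.5132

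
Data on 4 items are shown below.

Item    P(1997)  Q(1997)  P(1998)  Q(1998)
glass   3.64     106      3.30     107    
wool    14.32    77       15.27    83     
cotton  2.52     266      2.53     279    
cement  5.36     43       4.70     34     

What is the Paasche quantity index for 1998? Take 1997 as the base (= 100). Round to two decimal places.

103.56

Paasche quantity index uses current-period prices as weights.
ΣP(1998)·Q(1998) = 3.30×107 + 15.27×83 + 2.53×279 + 4.70×34 = 353.1 + 1267.41 + 705.87 + 159.8 = 2486.18
ΣP(1998)·Q(1997) = 3.30×106 + 15.27×77 + 2.53×266 + 4.70×43 = 349.8 + 1175.79 + 672.98 + 202.1 = 2400.67
Index = 2486.18 / 2400.67 × 100 = 103.5619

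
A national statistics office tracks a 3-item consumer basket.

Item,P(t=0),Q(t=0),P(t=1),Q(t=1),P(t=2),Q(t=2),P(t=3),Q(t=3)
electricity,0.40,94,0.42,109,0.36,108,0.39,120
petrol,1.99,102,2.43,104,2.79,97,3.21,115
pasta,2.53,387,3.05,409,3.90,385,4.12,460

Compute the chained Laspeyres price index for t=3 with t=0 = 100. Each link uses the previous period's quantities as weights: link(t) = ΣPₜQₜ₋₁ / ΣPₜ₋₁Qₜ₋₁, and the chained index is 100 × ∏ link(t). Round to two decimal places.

160.44

Link t=0→t=1:
ΣP(t=1)Q(t=0) = 0.42×94 + 2.43×102 + 3.05×387 = 39.48 + 247.86 + 1180.35 = 1467.69
ΣP(t=0)Q(t=0) = 0.40×94 + 1.99×102 + 2.53×387 = 37.6 + 202.98 + 979.11 = 1219.69
link = 1467.69/1219.69 = 1.203330
Link t=1→t=2:
ΣP(t=2)Q(t=1) = 0.36×109 + 2.79×104 + 3.90×409 = 39.24 + 290.16 + 1595.1 = 1924.5
ΣP(t=1)Q(t=1) = 0.42×109 + 2.43×104 + 3.05×409 = 45.78 + 252.72 + 1247.45 = 1545.95
link = 1924.5/1545.95 = 1.244866
Link t=2→t=3:
ΣP(t=3)Q(t=2) = 0.39×108 + 3.21×97 + 4.12×385 = 42.12 + 311.37 + 1586.2 = 1939.69
ΣP(t=2)Q(t=2) = 0.36×108 + 2.79×97 + 3.90×385 = 38.88 + 270.63 + 1501.5 = 1811.01
link = 1939.69/1811.01 = 1.071054
Chained index = 100 × 1.203330 × 1.244866 × 1.071054 = 160.4423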